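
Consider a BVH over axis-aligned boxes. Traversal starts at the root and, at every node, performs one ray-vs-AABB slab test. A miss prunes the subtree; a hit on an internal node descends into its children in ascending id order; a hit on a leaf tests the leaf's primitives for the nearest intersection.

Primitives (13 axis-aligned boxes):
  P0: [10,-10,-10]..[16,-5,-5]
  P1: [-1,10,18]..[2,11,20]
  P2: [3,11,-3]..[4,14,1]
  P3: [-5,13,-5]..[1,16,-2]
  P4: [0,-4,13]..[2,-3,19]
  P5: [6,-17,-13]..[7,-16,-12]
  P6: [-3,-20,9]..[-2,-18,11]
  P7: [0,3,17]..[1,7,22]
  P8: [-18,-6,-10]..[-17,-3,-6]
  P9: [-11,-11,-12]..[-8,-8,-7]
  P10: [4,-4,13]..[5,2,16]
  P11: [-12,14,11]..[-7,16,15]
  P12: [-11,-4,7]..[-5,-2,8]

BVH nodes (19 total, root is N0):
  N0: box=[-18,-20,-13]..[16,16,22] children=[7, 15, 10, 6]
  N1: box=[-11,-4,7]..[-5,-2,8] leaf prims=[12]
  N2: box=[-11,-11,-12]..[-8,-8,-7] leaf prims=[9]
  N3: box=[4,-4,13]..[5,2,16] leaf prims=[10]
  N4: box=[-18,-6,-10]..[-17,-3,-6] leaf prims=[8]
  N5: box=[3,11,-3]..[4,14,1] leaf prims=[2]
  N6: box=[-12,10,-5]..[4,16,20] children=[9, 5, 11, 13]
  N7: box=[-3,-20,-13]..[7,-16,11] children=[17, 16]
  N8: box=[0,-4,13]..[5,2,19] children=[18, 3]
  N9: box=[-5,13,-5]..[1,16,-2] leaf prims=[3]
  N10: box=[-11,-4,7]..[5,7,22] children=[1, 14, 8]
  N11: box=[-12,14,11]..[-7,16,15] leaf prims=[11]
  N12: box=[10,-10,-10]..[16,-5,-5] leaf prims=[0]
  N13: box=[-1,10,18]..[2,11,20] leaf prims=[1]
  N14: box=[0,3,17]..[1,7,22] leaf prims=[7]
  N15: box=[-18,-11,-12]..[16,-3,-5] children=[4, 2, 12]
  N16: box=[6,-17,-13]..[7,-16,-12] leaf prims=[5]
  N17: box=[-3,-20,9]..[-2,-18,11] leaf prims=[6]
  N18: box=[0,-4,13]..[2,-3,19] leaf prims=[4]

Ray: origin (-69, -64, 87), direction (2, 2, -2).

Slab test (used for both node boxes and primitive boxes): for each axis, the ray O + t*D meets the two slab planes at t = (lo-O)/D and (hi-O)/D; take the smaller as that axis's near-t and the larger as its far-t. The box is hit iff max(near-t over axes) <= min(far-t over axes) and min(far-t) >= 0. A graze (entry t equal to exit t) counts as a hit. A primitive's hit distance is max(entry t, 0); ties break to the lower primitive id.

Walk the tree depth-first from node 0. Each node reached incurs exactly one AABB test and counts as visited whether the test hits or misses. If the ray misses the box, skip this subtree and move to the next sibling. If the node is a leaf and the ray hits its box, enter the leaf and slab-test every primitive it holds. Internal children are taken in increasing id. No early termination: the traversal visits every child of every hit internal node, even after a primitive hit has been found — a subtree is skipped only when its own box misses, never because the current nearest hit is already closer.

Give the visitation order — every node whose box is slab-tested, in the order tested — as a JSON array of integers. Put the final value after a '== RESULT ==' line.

Trace the traversal:
N0 x:[51/2,85/2] y:[22,40] z:[65/2,50] -> hit [65/2,40], descend [6, 7, 10, 15]
  N6 x:[57/2,73/2] y:[37,40] z:[67/2,46] -> miss, prune
  N7 x:[33,38] y:[22,24] z:[38,50] -> miss, prune
  N10 x:[29,37] y:[30,71/2] z:[65/2,40] -> hit [65/2,71/2], descend [1, 8, 14]
    N1 x:[29,32] y:[30,31] z:[79/2,40] -> miss, prune
    N8 x:[69/2,37] y:[30,33] z:[34,37] -> miss, prune
    N14 x:[69/2,35] y:[67/2,71/2] z:[65/2,35] -> hit [69/2,35] leaf, test {P7@t=69/2}
  N15 x:[51/2,85/2] y:[53/2,61/2] z:[46,99/2] -> miss, prune

Visited [0, 6, 7, 10, 1, 8, 14, 15]. Tests: 8 box, 1 leaf. Nearest: P7.

== RESULT ==
[0, 6, 7, 10, 1, 8, 14, 15]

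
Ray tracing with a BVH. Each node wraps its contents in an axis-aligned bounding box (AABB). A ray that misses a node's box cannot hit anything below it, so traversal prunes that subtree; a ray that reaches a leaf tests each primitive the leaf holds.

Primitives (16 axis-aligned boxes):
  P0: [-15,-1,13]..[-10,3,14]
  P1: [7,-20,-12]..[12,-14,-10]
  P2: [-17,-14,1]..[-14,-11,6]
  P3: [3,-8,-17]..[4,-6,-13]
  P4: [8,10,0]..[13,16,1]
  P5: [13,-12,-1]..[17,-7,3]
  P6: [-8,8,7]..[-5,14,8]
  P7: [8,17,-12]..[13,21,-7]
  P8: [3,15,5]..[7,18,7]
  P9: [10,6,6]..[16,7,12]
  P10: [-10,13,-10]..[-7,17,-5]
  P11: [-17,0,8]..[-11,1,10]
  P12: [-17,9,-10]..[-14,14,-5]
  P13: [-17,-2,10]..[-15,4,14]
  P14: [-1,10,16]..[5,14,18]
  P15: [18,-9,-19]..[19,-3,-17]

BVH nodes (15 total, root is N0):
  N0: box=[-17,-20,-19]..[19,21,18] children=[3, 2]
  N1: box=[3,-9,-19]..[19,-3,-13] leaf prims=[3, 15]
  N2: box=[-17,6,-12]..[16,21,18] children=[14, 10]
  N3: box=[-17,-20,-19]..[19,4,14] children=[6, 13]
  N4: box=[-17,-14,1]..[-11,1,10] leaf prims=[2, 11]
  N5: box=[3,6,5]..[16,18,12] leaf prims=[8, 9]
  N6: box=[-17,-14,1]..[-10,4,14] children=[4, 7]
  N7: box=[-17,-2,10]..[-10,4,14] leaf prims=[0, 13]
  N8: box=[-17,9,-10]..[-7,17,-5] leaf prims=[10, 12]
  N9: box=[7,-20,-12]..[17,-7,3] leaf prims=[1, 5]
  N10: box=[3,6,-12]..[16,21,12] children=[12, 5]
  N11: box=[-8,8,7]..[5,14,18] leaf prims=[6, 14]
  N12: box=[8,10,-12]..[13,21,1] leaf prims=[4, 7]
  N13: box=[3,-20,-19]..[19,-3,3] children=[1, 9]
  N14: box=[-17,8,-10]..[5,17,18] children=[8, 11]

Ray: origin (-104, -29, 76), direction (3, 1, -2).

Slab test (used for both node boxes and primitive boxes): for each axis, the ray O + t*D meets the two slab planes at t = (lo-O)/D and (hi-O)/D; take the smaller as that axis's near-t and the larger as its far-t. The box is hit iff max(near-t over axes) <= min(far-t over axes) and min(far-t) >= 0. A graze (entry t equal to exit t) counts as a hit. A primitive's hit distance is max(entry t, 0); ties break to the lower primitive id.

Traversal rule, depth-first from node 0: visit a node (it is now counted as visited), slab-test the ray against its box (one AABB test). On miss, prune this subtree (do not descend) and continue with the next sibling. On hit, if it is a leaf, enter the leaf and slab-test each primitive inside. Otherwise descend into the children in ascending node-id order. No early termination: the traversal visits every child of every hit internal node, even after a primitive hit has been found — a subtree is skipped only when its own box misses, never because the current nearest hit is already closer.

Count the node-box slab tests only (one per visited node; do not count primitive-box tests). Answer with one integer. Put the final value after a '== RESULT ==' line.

Trace the traversal:
N0 x:[29,41] y:[9,50] z:[29,95/2] -> hit [29,41], descend [2, 3]
  N2 x:[29,40] y:[35,50] z:[29,44] -> hit [35,40], descend [10, 14]
    N10 x:[107/3,40] y:[35,50] z:[32,44] -> hit [107/3,40], descend [5, 12]
      N5 x:[107/3,40] y:[35,47] z:[32,71/2] -> miss, prune
      N12 x:[112/3,39] y:[39,50] z:[75/2,44] -> hit [39,39] leaf, test {P4(miss), P7(miss)}
    N14 x:[29,109/3] y:[37,46] z:[29,43] -> miss, prune
  N3 x:[29,41] y:[9,33] z:[31,95/2] -> hit [31,33], descend [6, 13]
    N6 x:[29,94/3] y:[15,33] z:[31,75/2] -> hit [31,94/3], descend [4, 7]
      N4 x:[29,31] y:[15,30] z:[33,75/2] -> miss, prune
      N7 x:[29,94/3] y:[27,33] z:[31,33] -> hit [31,94/3] leaf, test {P0@t=31, P13(miss)}
    N13 x:[107/3,41] y:[9,26] z:[73/2,95/2] -> miss, prune

Summary -> nodes [0, 2, 10, 5, 12, 14, 3, 6, 4, 7, 13]; box-tests=11; leaf-entries=2; first=P0

== RESULT ==
11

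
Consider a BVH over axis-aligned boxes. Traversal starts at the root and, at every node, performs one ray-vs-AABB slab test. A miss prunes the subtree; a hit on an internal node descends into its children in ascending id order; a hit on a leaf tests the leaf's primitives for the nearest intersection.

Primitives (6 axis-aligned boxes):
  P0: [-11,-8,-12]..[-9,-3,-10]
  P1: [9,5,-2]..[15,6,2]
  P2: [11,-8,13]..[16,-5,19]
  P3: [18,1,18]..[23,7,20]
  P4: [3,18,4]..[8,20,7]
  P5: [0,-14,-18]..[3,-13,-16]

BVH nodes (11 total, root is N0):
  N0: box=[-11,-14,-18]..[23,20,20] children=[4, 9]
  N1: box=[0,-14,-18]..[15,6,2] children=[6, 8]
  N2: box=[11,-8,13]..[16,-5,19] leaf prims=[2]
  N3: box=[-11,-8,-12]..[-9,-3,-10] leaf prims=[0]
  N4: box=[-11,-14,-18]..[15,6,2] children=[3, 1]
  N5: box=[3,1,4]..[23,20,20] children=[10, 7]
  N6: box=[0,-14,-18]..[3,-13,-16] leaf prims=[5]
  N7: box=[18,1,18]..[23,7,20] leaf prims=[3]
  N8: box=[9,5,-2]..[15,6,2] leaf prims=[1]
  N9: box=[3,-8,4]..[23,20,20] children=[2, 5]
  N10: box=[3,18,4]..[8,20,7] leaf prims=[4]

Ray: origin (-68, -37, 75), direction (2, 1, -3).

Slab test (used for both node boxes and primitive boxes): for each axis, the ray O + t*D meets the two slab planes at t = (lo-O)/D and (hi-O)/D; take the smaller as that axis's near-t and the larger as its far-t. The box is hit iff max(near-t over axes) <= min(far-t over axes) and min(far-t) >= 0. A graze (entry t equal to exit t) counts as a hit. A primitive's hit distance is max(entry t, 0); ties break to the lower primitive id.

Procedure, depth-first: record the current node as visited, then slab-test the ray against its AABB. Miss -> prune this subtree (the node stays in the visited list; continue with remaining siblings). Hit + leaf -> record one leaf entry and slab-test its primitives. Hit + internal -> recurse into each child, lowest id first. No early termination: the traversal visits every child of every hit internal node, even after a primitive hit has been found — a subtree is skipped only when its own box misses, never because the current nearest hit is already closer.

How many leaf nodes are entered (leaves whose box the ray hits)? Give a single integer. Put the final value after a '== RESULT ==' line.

Walk:
N0 x:[57/2,91/2] y:[23,57] z:[55/3,31] -> hit [57/2,31], descend [4, 9]
  N4 x:[57/2,83/2] y:[23,43] z:[73/3,31] -> hit [57/2,31], descend [1, 3]
    N1 x:[34,83/2] y:[23,43] z:[73/3,31] -> miss, prune
    N3 x:[57/2,59/2] y:[29,34] z:[85/3,29] -> hit [29,29] leaf, test {P0@t=29}
  N9 x:[71/2,91/2] y:[29,57] z:[55/3,71/3] -> miss, prune

Visited [0, 4, 1, 3, 9]. Tests: 5 box, 1 leaf. Nearest: P0.

== RESULT ==
1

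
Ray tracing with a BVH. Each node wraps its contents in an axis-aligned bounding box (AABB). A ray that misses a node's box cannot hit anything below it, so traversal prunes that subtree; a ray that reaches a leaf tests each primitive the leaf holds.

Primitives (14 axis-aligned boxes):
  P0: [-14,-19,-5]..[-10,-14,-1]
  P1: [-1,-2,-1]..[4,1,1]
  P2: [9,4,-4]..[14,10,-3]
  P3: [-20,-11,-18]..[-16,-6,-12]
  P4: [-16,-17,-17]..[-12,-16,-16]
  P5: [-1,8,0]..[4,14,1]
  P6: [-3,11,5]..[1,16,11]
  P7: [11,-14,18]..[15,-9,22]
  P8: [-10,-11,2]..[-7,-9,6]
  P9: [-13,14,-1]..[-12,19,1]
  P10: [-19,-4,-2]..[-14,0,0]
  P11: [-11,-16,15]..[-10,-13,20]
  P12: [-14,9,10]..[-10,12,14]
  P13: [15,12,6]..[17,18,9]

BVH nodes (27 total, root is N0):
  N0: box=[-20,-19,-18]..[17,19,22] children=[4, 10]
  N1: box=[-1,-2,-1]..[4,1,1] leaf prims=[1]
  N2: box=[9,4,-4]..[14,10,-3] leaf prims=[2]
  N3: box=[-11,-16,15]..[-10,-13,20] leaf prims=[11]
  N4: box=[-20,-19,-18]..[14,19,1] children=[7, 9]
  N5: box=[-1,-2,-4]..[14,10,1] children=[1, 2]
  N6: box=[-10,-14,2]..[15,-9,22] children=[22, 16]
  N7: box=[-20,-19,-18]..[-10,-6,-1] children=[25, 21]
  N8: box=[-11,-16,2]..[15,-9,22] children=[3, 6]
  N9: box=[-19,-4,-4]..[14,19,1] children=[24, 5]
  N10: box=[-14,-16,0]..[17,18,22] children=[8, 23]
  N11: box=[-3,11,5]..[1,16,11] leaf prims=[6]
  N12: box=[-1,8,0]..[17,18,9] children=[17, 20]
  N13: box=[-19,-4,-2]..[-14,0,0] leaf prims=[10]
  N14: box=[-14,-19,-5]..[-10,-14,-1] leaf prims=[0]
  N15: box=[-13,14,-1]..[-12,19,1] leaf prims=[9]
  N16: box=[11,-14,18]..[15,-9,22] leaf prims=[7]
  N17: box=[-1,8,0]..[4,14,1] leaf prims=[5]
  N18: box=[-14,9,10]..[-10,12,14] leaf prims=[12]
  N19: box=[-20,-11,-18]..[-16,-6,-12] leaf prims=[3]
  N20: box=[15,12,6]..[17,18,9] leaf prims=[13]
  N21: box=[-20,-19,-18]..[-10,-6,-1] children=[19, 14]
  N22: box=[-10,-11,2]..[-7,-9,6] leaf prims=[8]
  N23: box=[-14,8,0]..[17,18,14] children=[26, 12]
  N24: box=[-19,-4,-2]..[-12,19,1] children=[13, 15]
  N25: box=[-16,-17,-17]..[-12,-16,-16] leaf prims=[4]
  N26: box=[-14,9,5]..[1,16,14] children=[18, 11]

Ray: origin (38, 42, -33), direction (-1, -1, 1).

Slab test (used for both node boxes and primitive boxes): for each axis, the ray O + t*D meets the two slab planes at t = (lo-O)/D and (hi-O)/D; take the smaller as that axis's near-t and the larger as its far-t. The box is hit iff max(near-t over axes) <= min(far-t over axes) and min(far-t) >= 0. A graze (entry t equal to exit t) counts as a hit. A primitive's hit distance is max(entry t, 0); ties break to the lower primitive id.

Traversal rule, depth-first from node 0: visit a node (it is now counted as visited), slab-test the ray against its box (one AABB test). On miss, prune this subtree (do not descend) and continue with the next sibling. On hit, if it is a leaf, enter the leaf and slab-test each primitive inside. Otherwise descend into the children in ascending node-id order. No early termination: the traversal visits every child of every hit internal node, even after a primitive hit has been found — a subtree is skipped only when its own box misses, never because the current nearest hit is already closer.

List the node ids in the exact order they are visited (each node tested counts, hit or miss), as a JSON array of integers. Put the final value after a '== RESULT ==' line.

Walk:
N0 x:[21,58] y:[23,61] z:[15,55] -> hit [23,55], descend [4, 10]
  N4 x:[24,58] y:[23,61] z:[15,34] -> hit [24,34], descend [7, 9]
    N7 x:[48,58] y:[48,61] z:[15,32] -> miss, prune
    N9 x:[24,57] y:[23,46] z:[29,34] -> hit [29,34], descend [5, 24]
      N5 x:[24,39] y:[32,44] z:[29,34] -> hit [32,34], descend [1, 2]
        N1 x:[34,39] y:[41,44] z:[32,34] -> miss, prune
        N2 x:[24,29] y:[32,38] z:[29,30] -> miss, prune
      N24 x:[50,57] y:[23,46] z:[31,34] -> miss, prune
  N10 x:[21,52] y:[24,58] z:[33,55] -> hit [33,52], descend [8, 23]
    N8 x:[23,49] y:[51,58] z:[35,55] -> miss, prune
    N23 x:[21,52] y:[24,34] z:[33,47] -> hit [33,34], descend [12, 26]
      N12 x:[21,39] y:[24,34] z:[33,42] -> hit [33,34], descend [17, 20]
        N17 x:[34,39] y:[28,34] z:[33,34] -> hit [34,34] leaf, test {P5@t=34}
        N20 x:[21,23] y:[24,30] z:[39,42] -> miss, prune
      N26 x:[37,52] y:[26,33] z:[38,47] -> miss, prune

Summary -> nodes [0, 4, 7, 9, 5, 1, 2, 24, 10, 8, 23, 12, 17, 20, 26]; box-tests=15; leaf-entries=1; first=P5

== RESULT ==
[0, 4, 7, 9, 5, 1, 2, 24, 10, 8, 23, 12, 17, 20, 26]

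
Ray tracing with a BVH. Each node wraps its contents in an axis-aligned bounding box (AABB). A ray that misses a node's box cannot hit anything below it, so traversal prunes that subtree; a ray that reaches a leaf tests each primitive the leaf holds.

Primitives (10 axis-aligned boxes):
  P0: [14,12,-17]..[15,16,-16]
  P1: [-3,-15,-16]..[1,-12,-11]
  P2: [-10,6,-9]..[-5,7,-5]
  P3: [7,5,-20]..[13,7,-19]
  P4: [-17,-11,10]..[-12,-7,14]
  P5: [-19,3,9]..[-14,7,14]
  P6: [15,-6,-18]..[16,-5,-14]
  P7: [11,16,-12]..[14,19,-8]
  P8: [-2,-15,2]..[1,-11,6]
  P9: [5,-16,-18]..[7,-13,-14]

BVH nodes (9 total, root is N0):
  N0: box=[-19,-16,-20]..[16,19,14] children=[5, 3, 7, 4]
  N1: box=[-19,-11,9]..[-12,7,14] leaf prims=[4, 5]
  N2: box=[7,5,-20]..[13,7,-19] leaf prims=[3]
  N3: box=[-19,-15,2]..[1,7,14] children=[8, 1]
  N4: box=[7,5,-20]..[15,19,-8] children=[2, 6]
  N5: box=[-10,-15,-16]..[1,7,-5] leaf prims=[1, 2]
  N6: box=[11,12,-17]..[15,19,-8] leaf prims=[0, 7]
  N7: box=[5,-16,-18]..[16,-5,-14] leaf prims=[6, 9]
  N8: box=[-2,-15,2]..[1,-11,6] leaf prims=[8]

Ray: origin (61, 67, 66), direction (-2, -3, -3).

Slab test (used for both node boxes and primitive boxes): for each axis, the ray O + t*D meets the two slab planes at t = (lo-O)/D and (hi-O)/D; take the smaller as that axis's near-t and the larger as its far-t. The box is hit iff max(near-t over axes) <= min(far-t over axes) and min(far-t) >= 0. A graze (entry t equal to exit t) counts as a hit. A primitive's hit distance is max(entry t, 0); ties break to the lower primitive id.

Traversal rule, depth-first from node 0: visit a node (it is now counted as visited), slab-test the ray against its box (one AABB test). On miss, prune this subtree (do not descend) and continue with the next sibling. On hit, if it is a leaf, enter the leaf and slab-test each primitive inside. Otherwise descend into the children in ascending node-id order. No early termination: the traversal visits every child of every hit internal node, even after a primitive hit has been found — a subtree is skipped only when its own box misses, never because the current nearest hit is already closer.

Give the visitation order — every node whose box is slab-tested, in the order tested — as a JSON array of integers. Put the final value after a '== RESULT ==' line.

Trace the traversal:
N0 x:[45/2,40] y:[16,83/3] z:[52/3,86/3] -> hit [45/2,83/3], descend [3, 4, 5, 7]
  N3 x:[30,40] y:[20,82/3] z:[52/3,64/3] -> miss, prune
  N4 x:[23,27] y:[16,62/3] z:[74/3,86/3] -> miss, prune
  N5 x:[30,71/2] y:[20,82/3] z:[71/3,82/3] -> miss, prune
  N7 x:[45/2,28] y:[24,83/3] z:[80/3,28] -> hit [80/3,83/3] leaf, test {P6(miss), P9@t=27}

Summary -> nodes [0, 3, 4, 5, 7]; box-tests=5; leaf-entries=1; first=P9

== RESULT ==
[0, 3, 4, 5, 7]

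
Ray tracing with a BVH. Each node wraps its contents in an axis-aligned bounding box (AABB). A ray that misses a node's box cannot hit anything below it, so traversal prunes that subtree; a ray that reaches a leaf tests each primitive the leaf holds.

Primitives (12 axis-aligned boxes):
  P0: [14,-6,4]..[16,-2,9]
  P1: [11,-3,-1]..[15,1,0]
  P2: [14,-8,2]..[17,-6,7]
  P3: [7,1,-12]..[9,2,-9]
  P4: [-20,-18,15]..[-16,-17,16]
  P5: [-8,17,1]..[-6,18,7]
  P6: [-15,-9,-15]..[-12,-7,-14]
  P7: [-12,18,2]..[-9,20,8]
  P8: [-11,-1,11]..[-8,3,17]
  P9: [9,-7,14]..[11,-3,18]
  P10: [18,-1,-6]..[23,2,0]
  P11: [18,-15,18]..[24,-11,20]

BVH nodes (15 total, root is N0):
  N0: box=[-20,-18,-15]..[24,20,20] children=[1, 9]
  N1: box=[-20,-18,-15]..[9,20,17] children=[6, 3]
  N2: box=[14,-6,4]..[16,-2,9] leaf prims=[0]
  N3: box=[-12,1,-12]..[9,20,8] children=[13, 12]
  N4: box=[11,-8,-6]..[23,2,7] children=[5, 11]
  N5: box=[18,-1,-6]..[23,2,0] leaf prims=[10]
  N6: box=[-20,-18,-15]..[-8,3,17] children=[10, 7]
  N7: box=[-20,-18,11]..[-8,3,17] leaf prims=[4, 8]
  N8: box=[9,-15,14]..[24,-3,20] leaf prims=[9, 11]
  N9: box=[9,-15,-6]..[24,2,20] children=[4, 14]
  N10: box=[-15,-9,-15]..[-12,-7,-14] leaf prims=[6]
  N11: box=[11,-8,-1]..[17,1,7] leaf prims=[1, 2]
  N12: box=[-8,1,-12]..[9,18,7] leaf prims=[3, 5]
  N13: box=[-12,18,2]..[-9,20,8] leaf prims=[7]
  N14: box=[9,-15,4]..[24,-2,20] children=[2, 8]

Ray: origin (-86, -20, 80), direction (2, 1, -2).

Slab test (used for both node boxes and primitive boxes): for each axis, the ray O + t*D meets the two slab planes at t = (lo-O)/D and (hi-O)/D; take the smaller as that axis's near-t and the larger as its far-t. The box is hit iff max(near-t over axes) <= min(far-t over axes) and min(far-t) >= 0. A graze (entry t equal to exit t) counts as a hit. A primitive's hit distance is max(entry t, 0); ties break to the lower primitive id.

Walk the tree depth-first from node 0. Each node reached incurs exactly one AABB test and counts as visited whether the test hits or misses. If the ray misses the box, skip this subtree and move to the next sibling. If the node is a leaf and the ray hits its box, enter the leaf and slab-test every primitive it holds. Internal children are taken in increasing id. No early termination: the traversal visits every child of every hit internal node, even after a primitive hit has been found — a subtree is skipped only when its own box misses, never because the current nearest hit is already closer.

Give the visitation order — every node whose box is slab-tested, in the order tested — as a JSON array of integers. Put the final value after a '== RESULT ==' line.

Walk:
N0 x:[33,55] y:[2,40] z:[30,95/2] -> hit [33,40], descend [1, 9]
  N1 x:[33,95/2] y:[2,40] z:[63/2,95/2] -> hit [33,40], descend [3, 6]
    N3 x:[37,95/2] y:[21,40] z:[36,46] -> hit [37,40], descend [12, 13]
      N12 x:[39,95/2] y:[21,38] z:[73/2,46] -> miss, prune
      N13 x:[37,77/2] y:[38,40] z:[36,39] -> hit [38,77/2] leaf, test {P7@t=38}
    N6 x:[33,39] y:[2,23] z:[63/2,95/2] -> miss, prune
  N9 x:[95/2,55] y:[5,22] z:[30,43] -> miss, prune

Visited [0, 1, 3, 12, 13, 6, 9]. Tests: 7 box, 1 leaf. Nearest: P7.

== RESULT ==
[0, 1, 3, 12, 13, 6, 9]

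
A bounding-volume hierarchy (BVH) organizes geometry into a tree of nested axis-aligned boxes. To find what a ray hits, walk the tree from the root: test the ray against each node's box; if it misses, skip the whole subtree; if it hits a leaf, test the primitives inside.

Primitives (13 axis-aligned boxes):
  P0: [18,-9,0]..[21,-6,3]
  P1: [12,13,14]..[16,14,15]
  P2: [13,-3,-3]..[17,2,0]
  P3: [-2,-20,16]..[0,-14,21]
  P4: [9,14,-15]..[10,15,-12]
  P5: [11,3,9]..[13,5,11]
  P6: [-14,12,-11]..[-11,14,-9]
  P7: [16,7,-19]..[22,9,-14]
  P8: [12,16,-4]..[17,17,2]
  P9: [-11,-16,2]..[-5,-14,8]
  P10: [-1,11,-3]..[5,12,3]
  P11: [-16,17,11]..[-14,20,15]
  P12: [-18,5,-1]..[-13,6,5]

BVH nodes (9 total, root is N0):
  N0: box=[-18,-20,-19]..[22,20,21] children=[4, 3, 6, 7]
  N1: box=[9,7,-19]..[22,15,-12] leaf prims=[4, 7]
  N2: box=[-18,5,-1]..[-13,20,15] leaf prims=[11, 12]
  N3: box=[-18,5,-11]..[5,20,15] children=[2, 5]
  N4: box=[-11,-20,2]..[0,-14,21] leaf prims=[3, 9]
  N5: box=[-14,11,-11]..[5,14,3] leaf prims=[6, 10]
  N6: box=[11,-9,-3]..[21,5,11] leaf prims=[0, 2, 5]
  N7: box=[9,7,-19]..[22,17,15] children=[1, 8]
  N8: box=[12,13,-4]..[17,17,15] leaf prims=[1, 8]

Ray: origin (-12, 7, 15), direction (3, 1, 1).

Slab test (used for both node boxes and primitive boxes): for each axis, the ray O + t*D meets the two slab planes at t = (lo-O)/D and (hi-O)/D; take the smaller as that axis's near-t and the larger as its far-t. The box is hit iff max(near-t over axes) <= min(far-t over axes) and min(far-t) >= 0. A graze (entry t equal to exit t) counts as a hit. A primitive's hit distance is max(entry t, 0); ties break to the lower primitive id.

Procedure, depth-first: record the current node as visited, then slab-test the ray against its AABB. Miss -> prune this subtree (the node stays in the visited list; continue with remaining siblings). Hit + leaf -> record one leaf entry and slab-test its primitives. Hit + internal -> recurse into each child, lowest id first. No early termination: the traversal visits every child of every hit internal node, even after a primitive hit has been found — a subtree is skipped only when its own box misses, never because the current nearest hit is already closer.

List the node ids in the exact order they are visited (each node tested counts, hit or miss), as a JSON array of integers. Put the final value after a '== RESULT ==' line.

Traverse from the root:
N0 x:[-2,34/3] y:[-27,13] z:[-34,6] -> hit [-2,6], descend [3, 4, 6, 7]
  N3 x:[-2,17/3] y:[-2,13] z:[-26,0] -> hit [-2,0], descend [2, 5]
    N2 x:[-2,-1/3] y:[-2,13] z:[-16,0] -> miss, prune
    N5 x:[-2/3,17/3] y:[4,7] z:[-26,-12] -> miss, prune
  N4 x:[1/3,4] y:[-27,-21] z:[-13,6] -> miss, prune
  N6 x:[23/3,11] y:[-16,-2] z:[-18,-4] -> miss, prune
  N7 x:[7,34/3] y:[0,10] z:[-34,0] -> miss, prune

order=[0, 3, 2, 5, 4, 6, 7]  |boxes|=7  |leaves|=0  hit=miss

== RESULT ==
[0, 3, 2, 5, 4, 6, 7]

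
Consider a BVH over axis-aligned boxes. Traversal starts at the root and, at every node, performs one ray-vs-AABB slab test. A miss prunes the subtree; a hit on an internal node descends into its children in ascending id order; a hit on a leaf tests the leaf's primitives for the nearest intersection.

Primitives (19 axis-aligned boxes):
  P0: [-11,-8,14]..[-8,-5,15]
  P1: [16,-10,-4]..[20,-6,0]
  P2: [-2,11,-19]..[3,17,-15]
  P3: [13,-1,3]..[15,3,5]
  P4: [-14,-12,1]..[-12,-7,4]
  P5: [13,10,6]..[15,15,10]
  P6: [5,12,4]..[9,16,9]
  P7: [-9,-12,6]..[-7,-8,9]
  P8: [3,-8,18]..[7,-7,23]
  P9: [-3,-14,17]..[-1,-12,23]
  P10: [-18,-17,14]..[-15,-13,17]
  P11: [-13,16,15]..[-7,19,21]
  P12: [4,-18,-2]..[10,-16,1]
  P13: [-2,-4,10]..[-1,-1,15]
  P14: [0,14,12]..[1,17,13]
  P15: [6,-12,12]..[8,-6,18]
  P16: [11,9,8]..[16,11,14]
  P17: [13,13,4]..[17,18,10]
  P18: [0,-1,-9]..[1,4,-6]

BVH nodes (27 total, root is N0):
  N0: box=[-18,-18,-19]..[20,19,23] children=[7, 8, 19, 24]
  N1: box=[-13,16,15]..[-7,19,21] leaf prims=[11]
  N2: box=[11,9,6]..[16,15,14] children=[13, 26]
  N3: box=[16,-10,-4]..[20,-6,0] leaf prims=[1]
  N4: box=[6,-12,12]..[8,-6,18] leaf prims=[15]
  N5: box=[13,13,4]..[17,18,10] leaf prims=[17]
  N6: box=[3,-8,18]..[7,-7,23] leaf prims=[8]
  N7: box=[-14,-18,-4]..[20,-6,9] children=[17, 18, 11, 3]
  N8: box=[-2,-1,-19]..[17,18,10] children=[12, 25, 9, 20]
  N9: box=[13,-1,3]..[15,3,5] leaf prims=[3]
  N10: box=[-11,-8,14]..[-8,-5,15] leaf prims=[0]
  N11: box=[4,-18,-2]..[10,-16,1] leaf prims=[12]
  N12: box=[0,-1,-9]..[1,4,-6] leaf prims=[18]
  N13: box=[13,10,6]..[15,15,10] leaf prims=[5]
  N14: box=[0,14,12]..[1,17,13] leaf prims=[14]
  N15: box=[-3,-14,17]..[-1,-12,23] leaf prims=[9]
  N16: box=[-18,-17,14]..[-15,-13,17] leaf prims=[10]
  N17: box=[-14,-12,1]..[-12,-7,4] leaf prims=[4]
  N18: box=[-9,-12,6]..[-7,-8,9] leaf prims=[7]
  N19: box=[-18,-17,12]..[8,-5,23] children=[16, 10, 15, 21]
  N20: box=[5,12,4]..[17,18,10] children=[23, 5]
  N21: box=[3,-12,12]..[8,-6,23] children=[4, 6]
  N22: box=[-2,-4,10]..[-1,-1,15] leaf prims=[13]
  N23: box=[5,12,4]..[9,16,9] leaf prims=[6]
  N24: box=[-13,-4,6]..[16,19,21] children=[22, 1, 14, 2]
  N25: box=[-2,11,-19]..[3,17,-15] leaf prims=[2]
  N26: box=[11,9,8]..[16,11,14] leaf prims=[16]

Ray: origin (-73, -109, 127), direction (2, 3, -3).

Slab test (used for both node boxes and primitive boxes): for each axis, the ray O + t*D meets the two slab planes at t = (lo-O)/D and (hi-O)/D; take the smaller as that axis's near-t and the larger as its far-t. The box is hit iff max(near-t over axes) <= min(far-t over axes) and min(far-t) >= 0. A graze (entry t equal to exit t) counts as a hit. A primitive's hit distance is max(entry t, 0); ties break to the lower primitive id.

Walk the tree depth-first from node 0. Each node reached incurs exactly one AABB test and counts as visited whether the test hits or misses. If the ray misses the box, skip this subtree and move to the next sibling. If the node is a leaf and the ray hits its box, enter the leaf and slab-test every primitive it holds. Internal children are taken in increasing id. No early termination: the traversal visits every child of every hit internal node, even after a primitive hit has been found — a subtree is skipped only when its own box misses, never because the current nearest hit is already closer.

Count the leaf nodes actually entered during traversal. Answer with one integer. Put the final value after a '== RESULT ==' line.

Trace the traversal:
N0 x:[55/2,93/2] y:[91/3,128/3] z:[104/3,146/3] -> hit [104/3,128/3], descend [7, 8, 19, 24]
  N7 x:[59/2,93/2] y:[91/3,103/3] z:[118/3,131/3] -> miss, prune
  N8 x:[71/2,45] y:[36,127/3] z:[39,146/3] -> hit [39,127/3], descend [9, 12, 20, 25]
    N9 x:[43,44] y:[36,112/3] z:[122/3,124/3] -> miss, prune
    N12 x:[73/2,37] y:[36,113/3] z:[133/3,136/3] -> miss, prune
    N20 x:[39,45] y:[121/3,127/3] z:[39,41] -> hit [121/3,41], descend [5, 23]
      N5 x:[43,45] y:[122/3,127/3] z:[39,41] -> miss, prune
      N23 x:[39,41] y:[121/3,125/3] z:[118/3,41] -> hit [121/3,41] leaf, test {P6@t=121/3}
    N25 x:[71/2,38] y:[40,42] z:[142/3,146/3] -> miss, prune
  N19 x:[55/2,81/2] y:[92/3,104/3] z:[104/3,115/3] -> hit [104/3,104/3], descend [10, 15, 16, 21]
    N10 x:[31,65/2] y:[101/3,104/3] z:[112/3,113/3] -> miss, prune
    N15 x:[35,36] y:[95/3,97/3] z:[104/3,110/3] -> miss, prune
    N16 x:[55/2,29] y:[92/3,32] z:[110/3,113/3] -> miss, prune
    N21 x:[38,81/2] y:[97/3,103/3] z:[104/3,115/3] -> miss, prune
  N24 x:[30,89/2] y:[35,128/3] z:[106/3,121/3] -> hit [106/3,121/3], descend [1, 2, 14, 22]
    N1 x:[30,33] y:[125/3,128/3] z:[106/3,112/3] -> miss, prune
    N2 x:[42,89/2] y:[118/3,124/3] z:[113/3,121/3] -> miss, prune
    N14 x:[73/2,37] y:[41,42] z:[38,115/3] -> miss, prune
    N22 x:[71/2,36] y:[35,36] z:[112/3,39] -> miss, prune

Visited [0, 7, 8, 9, 12, 20, 5, 23, 25, 19, 10, 15, 16, 21, 24, 1, 2, 14, 22]. Tests: 19 box, 1 leaf. Nearest: P6.

== RESULT ==
1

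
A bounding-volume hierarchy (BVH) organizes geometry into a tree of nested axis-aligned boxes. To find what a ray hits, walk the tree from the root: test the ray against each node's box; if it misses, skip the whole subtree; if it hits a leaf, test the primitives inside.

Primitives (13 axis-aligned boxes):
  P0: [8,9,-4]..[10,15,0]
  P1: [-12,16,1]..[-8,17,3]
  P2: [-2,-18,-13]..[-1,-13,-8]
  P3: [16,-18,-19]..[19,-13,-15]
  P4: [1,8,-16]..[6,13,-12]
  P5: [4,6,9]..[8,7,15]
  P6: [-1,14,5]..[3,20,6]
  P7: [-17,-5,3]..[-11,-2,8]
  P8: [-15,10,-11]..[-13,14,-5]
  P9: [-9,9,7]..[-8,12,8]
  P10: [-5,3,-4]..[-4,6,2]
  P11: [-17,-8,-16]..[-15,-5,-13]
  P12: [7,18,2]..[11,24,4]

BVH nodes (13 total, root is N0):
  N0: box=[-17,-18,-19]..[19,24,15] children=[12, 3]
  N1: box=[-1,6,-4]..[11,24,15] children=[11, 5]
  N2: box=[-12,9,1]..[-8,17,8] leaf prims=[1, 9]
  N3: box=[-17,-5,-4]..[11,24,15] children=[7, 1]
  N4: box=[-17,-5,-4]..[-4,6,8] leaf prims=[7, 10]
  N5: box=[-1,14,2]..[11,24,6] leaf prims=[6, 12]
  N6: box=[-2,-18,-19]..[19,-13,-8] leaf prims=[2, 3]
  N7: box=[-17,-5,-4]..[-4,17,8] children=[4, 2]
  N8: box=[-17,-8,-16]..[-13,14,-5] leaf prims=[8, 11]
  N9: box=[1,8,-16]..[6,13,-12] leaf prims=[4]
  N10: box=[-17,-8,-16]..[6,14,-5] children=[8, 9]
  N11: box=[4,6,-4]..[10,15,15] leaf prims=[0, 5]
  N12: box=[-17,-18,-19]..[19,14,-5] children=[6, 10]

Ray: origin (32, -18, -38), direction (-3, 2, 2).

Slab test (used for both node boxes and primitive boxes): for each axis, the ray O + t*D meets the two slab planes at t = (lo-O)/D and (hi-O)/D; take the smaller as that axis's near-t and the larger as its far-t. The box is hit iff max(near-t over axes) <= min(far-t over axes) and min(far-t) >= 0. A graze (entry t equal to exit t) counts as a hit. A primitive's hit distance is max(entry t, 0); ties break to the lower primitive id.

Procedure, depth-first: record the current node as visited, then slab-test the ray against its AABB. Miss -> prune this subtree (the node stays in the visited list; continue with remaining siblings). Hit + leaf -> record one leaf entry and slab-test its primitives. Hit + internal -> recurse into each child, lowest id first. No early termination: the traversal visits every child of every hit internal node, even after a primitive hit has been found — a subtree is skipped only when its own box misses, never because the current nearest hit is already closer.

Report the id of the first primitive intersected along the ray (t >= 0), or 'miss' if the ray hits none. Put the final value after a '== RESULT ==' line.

Walk:
N0 x:[13/3,49/3] y:[0,21] z:[19/2,53/2] -> hit [19/2,49/3], descend [3, 12]
  N3 x:[7,49/3] y:[13/2,21] z:[17,53/2] -> miss, prune
  N12 x:[13/3,49/3] y:[0,16] z:[19/2,33/2] -> hit [19/2,16], descend [6, 10]
    N6 x:[13/3,34/3] y:[0,5/2] z:[19/2,15] -> miss, prune
    N10 x:[26/3,49/3] y:[5,16] z:[11,33/2] -> hit [11,16], descend [8, 9]
      N8 x:[15,49/3] y:[5,16] z:[11,33/2] -> hit [15,16] leaf, test {P8@t=15, P11(miss)}
      N9 x:[26/3,31/3] y:[13,31/2] z:[11,13] -> miss, prune

7 AABB tests over nodes [0, 3, 12, 6, 10, 8, 9]; 1 leaf entered; closest P8.

== RESULT ==
8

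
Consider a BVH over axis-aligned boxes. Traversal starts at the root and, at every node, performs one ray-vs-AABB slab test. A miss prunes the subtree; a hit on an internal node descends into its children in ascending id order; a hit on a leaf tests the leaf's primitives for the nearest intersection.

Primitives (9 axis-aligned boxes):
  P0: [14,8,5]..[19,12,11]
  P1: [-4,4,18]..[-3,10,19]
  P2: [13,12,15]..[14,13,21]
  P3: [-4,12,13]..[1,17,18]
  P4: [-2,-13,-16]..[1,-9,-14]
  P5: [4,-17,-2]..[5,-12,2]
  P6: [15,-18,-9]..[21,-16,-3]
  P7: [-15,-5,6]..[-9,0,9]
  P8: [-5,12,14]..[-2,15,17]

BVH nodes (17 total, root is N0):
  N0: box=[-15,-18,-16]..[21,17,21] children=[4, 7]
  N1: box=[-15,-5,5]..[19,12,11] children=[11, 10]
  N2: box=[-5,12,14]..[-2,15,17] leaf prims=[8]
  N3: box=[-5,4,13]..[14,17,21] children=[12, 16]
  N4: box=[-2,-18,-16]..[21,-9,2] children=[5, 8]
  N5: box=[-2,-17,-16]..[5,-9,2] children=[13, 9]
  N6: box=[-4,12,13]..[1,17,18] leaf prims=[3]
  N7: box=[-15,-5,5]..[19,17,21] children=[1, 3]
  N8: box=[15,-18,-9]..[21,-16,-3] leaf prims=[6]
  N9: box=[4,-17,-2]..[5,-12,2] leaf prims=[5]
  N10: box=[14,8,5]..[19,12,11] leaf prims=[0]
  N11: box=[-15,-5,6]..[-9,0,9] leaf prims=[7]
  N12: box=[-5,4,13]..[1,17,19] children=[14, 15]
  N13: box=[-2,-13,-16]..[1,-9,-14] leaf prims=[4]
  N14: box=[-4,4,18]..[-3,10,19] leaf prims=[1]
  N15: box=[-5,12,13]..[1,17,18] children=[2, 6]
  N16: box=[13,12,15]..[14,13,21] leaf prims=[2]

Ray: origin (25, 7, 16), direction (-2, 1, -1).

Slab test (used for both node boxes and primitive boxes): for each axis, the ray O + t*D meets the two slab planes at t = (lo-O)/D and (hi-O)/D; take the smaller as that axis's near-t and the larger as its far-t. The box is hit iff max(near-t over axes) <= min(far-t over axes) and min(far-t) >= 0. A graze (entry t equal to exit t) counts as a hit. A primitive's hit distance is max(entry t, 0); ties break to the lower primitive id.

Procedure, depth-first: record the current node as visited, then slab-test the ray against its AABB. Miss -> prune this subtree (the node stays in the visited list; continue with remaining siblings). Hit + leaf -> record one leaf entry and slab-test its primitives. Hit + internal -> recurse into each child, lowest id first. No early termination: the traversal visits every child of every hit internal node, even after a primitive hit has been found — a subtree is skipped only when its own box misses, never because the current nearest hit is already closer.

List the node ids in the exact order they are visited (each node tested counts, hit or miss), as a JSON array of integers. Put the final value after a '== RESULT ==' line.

Walk:
N0 x:[2,20] y:[-25,10] z:[-5,32] -> hit [2,10], descend [4, 7]
  N4 x:[2,27/2] y:[-25,-16] z:[14,32] -> miss, prune
  N7 x:[3,20] y:[-12,10] z:[-5,11] -> hit [3,10], descend [1, 3]
    N1 x:[3,20] y:[-12,5] z:[5,11] -> hit [5,5], descend [10, 11]
      N10 x:[3,11/2] y:[1,5] z:[5,11] -> hit [5,5] leaf, test {P0@t=5}
      N11 x:[17,20] y:[-12,-7] z:[7,10] -> miss, prune
    N3 x:[11/2,15] y:[-3,10] z:[-5,3] -> miss, prune

order=[0, 4, 7, 1, 10, 11, 3]  |boxes|=7  |leaves|=1  hit=P0

== RESULT ==
[0, 4, 7, 1, 10, 11, 3]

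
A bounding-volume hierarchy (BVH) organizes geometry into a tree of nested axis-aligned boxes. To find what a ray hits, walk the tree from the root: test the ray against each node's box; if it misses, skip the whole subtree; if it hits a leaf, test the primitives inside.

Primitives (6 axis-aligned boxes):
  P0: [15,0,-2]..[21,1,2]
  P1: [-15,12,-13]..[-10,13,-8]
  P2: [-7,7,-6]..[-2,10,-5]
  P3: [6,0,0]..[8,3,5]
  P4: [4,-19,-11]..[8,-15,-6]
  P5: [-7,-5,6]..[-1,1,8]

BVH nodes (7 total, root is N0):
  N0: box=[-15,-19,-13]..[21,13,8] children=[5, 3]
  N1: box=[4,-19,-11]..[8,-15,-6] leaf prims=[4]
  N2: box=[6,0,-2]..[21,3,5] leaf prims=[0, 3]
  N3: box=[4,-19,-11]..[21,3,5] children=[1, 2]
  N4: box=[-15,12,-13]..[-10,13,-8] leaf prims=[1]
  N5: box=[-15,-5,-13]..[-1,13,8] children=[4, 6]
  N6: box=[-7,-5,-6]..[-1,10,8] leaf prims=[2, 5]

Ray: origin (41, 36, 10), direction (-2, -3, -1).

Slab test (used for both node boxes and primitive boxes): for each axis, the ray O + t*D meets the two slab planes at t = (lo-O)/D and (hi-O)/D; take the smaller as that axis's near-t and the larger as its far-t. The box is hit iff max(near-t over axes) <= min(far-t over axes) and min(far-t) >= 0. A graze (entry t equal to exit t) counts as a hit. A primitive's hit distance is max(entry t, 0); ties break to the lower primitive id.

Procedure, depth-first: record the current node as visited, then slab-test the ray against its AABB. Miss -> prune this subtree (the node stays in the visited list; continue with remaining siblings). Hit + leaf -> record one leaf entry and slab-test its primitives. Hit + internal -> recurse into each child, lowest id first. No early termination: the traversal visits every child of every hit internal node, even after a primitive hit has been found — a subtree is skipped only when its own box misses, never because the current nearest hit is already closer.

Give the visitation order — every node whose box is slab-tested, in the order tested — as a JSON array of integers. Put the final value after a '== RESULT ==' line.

Trace the traversal:
N0 x:[10,28] y:[23/3,55/3] z:[2,23] -> hit [10,55/3], descend [3, 5]
  N3 x:[10,37/2] y:[11,55/3] z:[5,21] -> hit [11,55/3], descend [1, 2]
    N1 x:[33/2,37/2] y:[17,55/3] z:[16,21] -> hit [17,55/3] leaf, test {P4@t=17}
    N2 x:[10,35/2] y:[11,12] z:[5,12] -> hit [11,12] leaf, test {P0@t=35/3, P3(miss)}
  N5 x:[21,28] y:[23/3,41/3] z:[2,23] -> miss, prune

5 AABB tests over nodes [0, 3, 1, 2, 5]; 2 leaves entered; closest P0.

== RESULT ==
[0, 3, 1, 2, 5]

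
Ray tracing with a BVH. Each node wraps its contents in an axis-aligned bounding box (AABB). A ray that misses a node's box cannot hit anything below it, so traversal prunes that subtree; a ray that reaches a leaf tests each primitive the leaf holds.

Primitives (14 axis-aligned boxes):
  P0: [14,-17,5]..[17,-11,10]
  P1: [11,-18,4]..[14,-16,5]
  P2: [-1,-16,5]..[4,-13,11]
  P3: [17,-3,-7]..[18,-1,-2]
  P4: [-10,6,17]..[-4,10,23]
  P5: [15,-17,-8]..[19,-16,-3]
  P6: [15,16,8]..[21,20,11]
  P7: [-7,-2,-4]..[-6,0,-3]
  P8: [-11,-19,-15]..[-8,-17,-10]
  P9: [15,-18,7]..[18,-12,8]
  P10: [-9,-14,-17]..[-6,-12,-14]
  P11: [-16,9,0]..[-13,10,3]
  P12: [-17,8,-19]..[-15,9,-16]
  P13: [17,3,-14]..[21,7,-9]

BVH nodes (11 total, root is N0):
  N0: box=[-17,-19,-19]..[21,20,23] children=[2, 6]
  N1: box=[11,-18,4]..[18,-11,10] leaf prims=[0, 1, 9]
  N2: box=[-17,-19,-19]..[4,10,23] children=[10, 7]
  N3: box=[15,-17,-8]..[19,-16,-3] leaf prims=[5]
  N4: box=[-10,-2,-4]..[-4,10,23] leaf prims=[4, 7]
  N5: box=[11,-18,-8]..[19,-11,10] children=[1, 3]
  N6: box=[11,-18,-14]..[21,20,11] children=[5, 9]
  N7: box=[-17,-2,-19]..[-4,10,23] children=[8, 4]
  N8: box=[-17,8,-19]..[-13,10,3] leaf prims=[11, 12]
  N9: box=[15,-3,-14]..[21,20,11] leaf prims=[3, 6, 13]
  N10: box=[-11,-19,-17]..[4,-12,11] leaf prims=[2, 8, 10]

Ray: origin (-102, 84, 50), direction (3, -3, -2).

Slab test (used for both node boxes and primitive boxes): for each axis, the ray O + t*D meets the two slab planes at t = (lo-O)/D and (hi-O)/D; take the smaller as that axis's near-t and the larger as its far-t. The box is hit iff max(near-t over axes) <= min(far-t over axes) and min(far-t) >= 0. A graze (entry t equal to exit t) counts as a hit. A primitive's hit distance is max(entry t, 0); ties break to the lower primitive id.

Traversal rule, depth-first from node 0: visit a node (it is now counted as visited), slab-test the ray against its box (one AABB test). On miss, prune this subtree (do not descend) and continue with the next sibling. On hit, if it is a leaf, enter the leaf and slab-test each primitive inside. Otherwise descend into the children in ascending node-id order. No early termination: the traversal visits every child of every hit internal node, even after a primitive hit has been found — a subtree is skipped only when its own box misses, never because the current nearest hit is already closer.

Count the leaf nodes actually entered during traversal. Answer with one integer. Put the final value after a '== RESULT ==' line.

Trace the traversal:
N0 x:[85/3,41] y:[64/3,103/3] z:[27/2,69/2] -> hit [85/3,103/3], descend [2, 6]
  N2 x:[85/3,106/3] y:[74/3,103/3] z:[27/2,69/2] -> hit [85/3,103/3], descend [7, 10]
    N7 x:[85/3,98/3] y:[74/3,86/3] z:[27/2,69/2] -> hit [85/3,86/3], descend [4, 8]
      N4 x:[92/3,98/3] y:[74/3,86/3] z:[27/2,27] -> miss, prune
      N8 x:[85/3,89/3] y:[74/3,76/3] z:[47/2,69/2] -> miss, prune
    N10 x:[91/3,106/3] y:[32,103/3] z:[39/2,67/2] -> hit [32,67/2] leaf, test {P2(miss), P8(miss), P10@t=32}
  N6 x:[113/3,41] y:[64/3,34] z:[39/2,32] -> miss, prune

7 AABB tests over nodes [0, 2, 7, 4, 8, 10, 6]; 1 leaf entered; closest P10.

== RESULT ==
1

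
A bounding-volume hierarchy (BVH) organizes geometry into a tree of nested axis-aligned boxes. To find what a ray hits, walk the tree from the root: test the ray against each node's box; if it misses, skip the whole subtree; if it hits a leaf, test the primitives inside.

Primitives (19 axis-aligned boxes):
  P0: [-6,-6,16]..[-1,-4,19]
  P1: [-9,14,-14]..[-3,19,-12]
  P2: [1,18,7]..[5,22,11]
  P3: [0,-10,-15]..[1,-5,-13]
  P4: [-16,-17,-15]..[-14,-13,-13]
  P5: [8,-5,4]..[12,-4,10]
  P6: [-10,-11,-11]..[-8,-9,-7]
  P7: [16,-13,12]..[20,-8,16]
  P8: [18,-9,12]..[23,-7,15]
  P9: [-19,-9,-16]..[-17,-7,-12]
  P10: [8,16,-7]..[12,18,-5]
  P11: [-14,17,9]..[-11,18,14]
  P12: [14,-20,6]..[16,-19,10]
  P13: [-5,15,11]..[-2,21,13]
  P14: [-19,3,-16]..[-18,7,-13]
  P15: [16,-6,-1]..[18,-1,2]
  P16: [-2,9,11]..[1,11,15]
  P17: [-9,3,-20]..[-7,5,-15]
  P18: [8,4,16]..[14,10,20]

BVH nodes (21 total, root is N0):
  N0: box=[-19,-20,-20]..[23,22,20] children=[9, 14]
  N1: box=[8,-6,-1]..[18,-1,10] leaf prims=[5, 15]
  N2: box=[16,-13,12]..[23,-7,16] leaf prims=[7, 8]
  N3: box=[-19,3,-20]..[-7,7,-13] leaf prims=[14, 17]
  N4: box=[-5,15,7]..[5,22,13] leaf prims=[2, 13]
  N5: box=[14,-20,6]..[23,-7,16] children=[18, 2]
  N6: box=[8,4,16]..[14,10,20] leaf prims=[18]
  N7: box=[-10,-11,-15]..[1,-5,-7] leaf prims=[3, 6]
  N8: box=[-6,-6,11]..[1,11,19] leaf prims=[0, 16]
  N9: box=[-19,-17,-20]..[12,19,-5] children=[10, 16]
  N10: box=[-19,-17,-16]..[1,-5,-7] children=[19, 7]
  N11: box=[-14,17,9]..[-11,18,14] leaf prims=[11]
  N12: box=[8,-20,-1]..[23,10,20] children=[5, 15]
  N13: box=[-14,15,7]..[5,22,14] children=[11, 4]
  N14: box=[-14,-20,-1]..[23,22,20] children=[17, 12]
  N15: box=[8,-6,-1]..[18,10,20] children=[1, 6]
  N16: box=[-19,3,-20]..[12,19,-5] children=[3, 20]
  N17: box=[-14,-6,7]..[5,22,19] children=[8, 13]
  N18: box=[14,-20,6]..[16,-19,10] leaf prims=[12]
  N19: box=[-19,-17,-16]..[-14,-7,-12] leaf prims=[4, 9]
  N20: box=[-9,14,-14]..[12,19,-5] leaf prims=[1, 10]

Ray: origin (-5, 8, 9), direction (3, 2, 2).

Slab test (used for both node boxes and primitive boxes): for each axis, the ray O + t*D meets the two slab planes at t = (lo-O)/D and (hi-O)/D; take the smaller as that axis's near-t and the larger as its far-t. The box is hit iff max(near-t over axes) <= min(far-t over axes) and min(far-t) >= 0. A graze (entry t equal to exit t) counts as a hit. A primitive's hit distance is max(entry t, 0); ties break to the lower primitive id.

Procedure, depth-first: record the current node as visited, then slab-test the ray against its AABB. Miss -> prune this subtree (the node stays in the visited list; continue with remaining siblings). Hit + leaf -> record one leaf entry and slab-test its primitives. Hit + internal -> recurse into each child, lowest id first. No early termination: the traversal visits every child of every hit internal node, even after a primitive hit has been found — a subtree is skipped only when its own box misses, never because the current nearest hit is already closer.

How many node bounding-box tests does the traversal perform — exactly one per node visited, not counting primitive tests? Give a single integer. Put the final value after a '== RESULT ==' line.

Trace the traversal:
N0 x:[-14/3,28/3] y:[-14,7] z:[-29/2,11/2] -> hit [-14/3,11/2], descend [9, 14]
  N9 x:[-14/3,17/3] y:[-25/2,11/2] z:[-29/2,-7] -> miss, prune
  N14 x:[-3,28/3] y:[-14,7] z:[-5,11/2] -> hit [-3,11/2], descend [12, 17]
    N12 x:[13/3,28/3] y:[-14,1] z:[-5,11/2] -> miss, prune
    N17 x:[-3,10/3] y:[-7,7] z:[-1,5] -> hit [-1,10/3], descend [8, 13]
      N8 x:[-1/3,2] y:[-7,3/2] z:[1,5] -> hit [1,3/2] leaf, test {P0(miss), P16@t=1}
      N13 x:[-3,10/3] y:[7/2,7] z:[-1,5/2] -> miss, prune

Visited [0, 9, 14, 12, 17, 8, 13]. Tests: 7 box, 1 leaf. Nearest: P16.

== RESULT ==
7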